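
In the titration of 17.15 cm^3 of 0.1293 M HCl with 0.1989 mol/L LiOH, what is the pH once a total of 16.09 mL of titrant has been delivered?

12.47

n(acid) = 0.1293 x 0.01715 = 0.002217 mol; n(LiOH) added = 0.1989 x 0.01609 = 0.003200 mol.
Base is in excess by 0.003200 - 0.002217 = 0.0009828 mol in a total volume of 0.03324 L.
[OH^-] = 0.0009828/0.03324 = 0.02957 M, so pOH = 1.53 and pH = 14.00 - 1.53 = 12.47.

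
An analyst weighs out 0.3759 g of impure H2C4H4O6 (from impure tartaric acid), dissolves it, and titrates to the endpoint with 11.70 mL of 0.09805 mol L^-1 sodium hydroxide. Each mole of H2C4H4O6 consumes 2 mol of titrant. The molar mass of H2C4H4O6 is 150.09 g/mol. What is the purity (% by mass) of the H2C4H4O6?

22.9%

n(NaOH) = 0.09805 x 0.01170 = 0.001147 mol.
n(H2C4H4O6) = 0.001147 / 2 = 0.0005736 mol.
mass of H2C4H4O6 = 0.0005736 x 150.09 = 0.08609 g.
% purity = 0.08609 / 0.3759 x 100 = 22.9%.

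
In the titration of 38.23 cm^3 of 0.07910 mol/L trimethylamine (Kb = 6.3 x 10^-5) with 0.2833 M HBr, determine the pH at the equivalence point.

5.50

n((CH3)3N) = 0.07910 x 0.03823 = 0.003024 mol; V(HBr) at equivalence = 0.003024/0.2833 = 0.01067 L.
At equivalence the base is fully converted to (CH3)3NH+; total volume = 0.04890 L, so [(CH3)3NH+] = 0.003024/0.04890 = 0.06184 M.
Ka((CH3)3NH+) = Kw/Kb = 1.0e-14 / 6.3 x 10^-5 = 1.59e-10.
[H^+] = sqrt(Ka x [(CH3)3NH+]) = sqrt(1.59e-10 x 0.06184) = 3.13e-6 M.
pH = -log(3.13e-6) = 5.50.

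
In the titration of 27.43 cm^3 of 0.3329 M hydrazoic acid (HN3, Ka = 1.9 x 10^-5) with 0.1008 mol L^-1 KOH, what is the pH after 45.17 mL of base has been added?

Initial n(HN3) = 0.3329 x 0.02743 = 0.009131 mol.
n(KOH) added = 0.1008 x 0.04517 = 0.004553 mol, converting that many moles of HN3 to N3-.
Remaining n(HN3) = 0.004578 mol; n(N3-) = 0.004553 mol.
By Henderson-Hasselbalch, pH = pKa + log([A^-]/[HA]) = 4.72 + log(0.004553/0.004578) = 4.72 + (-0.00) = 4.72.

4.72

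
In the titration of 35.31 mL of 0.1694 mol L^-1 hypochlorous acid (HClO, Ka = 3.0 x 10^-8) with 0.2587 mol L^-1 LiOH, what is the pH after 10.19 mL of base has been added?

7.42

Initial n(HClO) = 0.1694 x 0.03531 = 0.005982 mol.
n(LiOH) added = 0.2587 x 0.01019 = 0.002636 mol, converting that many moles of HClO to ClO-.
Remaining n(HClO) = 0.003345 mol; n(ClO-) = 0.002636 mol.
By Henderson-Hasselbalch, pH = pKa + log([A^-]/[HA]) = 7.52 + log(0.002636/0.003345) = 7.52 + (-0.10) = 7.42.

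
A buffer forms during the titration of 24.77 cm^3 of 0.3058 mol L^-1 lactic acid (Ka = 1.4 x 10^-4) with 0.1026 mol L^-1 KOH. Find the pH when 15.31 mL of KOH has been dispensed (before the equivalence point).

3.27

Initial n(HC3H5O3) = 0.3058 x 0.02477 = 0.007575 mol.
n(KOH) added = 0.1026 x 0.01531 = 0.001571 mol, converting that many moles of HC3H5O3 to C3H5O3-.
Remaining n(HC3H5O3) = 0.006004 mol; n(C3H5O3-) = 0.001571 mol.
By Henderson-Hasselbalch, pH = pKa + log([A^-]/[HA]) = 3.85 + log(0.001571/0.006004) = 3.85 + (-0.58) = 3.27.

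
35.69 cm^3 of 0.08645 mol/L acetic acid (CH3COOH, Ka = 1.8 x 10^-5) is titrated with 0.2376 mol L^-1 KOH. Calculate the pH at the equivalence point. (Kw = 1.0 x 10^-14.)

n(CH3COOH) = 0.08645 x 0.03569 = 0.003085 mol; V(KOH) at equivalence = 0.003085/0.2376 = 0.01299 L.
At equivalence all the acid is converted to CH3COO-; total volume = 0.03569 + 0.01299 = 0.04868 L, so [CH3COO-] = 0.003085/0.04868 = 0.06339 M.
Kb = Kw/Ka = 1.0e-14 / 1.8 x 10^-5 = 5.56e-10.
[OH^-] = sqrt(Kb x [CH3COO-]) = sqrt(5.56e-10 x 0.06339) = 5.93e-6 M.
pOH = 5.23, so pH = 14.00 - 5.23 = 8.77.

8.77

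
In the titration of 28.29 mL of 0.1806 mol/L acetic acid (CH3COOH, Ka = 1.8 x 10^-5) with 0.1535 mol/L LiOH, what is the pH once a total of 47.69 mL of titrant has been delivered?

n(acid) = 0.1806 x 0.02829 = 0.005109 mol; n(LiOH) added = 0.1535 x 0.04769 = 0.007320 mol.
Base is in excess by 0.007320 - 0.005109 = 0.002211 mol in a total volume of 0.07598 L.
[OH^-] = 0.002211/0.07598 = 0.02910 M, so pOH = 1.54 and pH = 14.00 - 1.54 = 12.46.

12.46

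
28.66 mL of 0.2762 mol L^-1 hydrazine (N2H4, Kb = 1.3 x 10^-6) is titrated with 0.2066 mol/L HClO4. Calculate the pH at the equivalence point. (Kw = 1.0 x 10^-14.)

n(N2H4) = 0.2762 x 0.02866 = 0.007916 mol; V(HClO4) at equivalence = 0.007916/0.2066 = 0.03832 L.
At equivalence the base is fully converted to N2H5+; total volume = 0.06698 L, so [N2H5+] = 0.007916/0.06698 = 0.1182 M.
Ka(N2H5+) = Kw/Kb = 1.0e-14 / 1.3 x 10^-6 = 7.69e-9.
[H^+] = sqrt(Ka x [N2H5+]) = sqrt(7.69e-9 x 0.1182) = 3.02e-5 M.
pH = -log(3.02e-5) = 4.52.

4.52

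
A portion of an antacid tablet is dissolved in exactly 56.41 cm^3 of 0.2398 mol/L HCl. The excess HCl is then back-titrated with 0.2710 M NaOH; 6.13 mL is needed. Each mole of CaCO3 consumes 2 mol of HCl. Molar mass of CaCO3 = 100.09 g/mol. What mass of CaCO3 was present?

0.594 g

Total n(HCl) added = 0.2398 x 0.05641 = 0.01353 mol.
n(NaOH) used = 0.2710 x 0.006130 = 0.001661 mol, which equals the excess n(HCl).
So n(HCl) consumed by the sample = 0.01353 - 0.001661 = 0.01187 mol.
n(CaCO3) = 0.01187 / 2 = 0.005933 mol.
mass = 0.005933 mol x 100.09 g/mol = 0.594 g.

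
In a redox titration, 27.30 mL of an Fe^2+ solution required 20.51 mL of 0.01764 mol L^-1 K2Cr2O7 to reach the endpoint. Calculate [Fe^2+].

n(K2Cr2O7) = 0.01764 x 0.02051 = 0.0003618 mol.
From the balanced equation, 1 mol K2Cr2O7 reacts with 6 mol Fe^2+, so n(Fe^2+) = 0.0003618 x 6/1 = 0.002171 mol.
[Fe^2+] = 0.002171 / 0.02730 L = 0.0795 M.

0.0795 M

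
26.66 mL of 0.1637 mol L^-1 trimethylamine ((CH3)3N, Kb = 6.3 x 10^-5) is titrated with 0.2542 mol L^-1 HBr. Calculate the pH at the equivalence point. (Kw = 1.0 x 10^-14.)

5.40

n((CH3)3N) = 0.1637 x 0.02666 = 0.004364 mol; V(HBr) at equivalence = 0.004364/0.2542 = 0.01717 L.
At equivalence the base is fully converted to (CH3)3NH+; total volume = 0.04383 L, so [(CH3)3NH+] = 0.004364/0.04383 = 0.09958 M.
Ka((CH3)3NH+) = Kw/Kb = 1.0e-14 / 6.3 x 10^-5 = 1.59e-10.
[H^+] = sqrt(Ka x [(CH3)3NH+]) = sqrt(1.59e-10 x 0.09958) = 3.98e-6 M.
pH = -log(3.98e-6) = 5.40.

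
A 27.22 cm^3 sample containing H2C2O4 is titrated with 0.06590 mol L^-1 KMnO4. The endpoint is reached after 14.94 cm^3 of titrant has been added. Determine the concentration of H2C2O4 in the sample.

n(KMnO4) = 0.06590 x 0.01494 = 0.0009845 mol.
From the balanced equation, 2 mol KMnO4 reacts with 5 mol H2C2O4, so n(H2C2O4) = 0.0009845 x 5/2 = 0.002461 mol.
[H2C2O4] = 0.002461 / 0.02722 L = 0.0904 M.

0.0904 M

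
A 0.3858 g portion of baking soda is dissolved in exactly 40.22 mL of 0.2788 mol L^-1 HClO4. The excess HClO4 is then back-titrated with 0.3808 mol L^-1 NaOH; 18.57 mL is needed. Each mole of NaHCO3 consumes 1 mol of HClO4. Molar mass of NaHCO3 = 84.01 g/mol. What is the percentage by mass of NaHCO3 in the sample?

Total n(HClO4) added = 0.2788 x 0.04022 = 0.01121 mol.
n(NaOH) used = 0.3808 x 0.01857 = 0.007071 mol, which equals the excess n(HClO4).
So n(HClO4) consumed by the sample = 0.01121 - 0.007071 = 0.004142 mol.
n(NaHCO3) = 0.004142 / 1 = 0.004142 mol.
mass NaHCO3 = 0.004142 x 84.01 = 0.3480 g, so %NaHCO3 = 0.3480/0.3858 x 100 = 90.2%.

90.2%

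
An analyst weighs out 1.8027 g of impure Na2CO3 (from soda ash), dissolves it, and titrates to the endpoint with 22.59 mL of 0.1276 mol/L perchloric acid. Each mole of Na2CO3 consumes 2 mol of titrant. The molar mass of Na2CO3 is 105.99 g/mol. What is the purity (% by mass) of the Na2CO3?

n(HClO4) = 0.1276 x 0.02259 = 0.002882 mol.
n(Na2CO3) = 0.002882 / 2 = 0.001441 mol.
mass of Na2CO3 = 0.001441 x 105.99 = 0.1528 g.
% purity = 0.1528 / 1.8027 x 100 = 8.47%.

8.47%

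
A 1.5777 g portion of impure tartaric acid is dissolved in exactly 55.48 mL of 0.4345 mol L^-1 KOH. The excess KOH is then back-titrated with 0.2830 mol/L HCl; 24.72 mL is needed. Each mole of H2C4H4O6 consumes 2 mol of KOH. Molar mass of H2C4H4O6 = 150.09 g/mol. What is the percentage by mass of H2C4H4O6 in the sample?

Total n(KOH) added = 0.4345 x 0.05548 = 0.02411 mol.
n(HCl) used = 0.2830 x 0.02472 = 0.006996 mol, which equals the excess n(KOH).
So n(KOH) consumed by the sample = 0.02411 - 0.006996 = 0.01711 mol.
n(H2C4H4O6) = 0.01711 / 2 = 0.008555 mol.
mass H2C4H4O6 = 0.008555 x 150.09 = 1.284 g, so %H2C4H4O6 = 1.284/1.5777 x 100 = 81.4%.

81.4%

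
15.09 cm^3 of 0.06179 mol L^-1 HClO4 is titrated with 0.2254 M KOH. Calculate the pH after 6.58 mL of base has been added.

n(acid) = 0.06179 x 0.01509 = 0.0009324 mol; n(KOH) added = 0.2254 x 0.006580 = 0.001483 mol.
Base is in excess by 0.001483 - 0.0009324 = 0.0005507 mol in a total volume of 0.02167 L.
[OH^-] = 0.0005507/0.02167 = 0.02541 M, so pOH = 1.59 and pH = 14.00 - 1.59 = 12.41.

12.41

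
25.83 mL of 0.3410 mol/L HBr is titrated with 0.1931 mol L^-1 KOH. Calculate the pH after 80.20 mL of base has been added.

n(acid) = 0.3410 x 0.02583 = 0.008808 mol; n(KOH) added = 0.1931 x 0.08020 = 0.01549 mol.
Base is in excess by 0.01549 - 0.008808 = 0.006679 mol in a total volume of 0.1060 L.
[OH^-] = 0.006679/0.1060 = 0.06299 M, so pOH = 1.20 and pH = 14.00 - 1.20 = 12.80.

12.80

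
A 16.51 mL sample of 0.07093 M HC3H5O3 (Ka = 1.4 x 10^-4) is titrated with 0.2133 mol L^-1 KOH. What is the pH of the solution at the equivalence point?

n(HC3H5O3) = 0.07093 x 0.01651 = 0.001171 mol; V(KOH) at equivalence = 0.001171/0.2133 = 0.005490 L.
At equivalence all the acid is converted to C3H5O3-; total volume = 0.01651 + 0.005490 = 0.02200 L, so [C3H5O3-] = 0.001171/0.02200 = 0.05323 M.
Kb = Kw/Ka = 1.0e-14 / 1.4 x 10^-4 = 7.14e-11.
[OH^-] = sqrt(Kb x [C3H5O3-]) = sqrt(7.14e-11 x 0.05323) = 1.95e-6 M.
pOH = 5.71, so pH = 14.00 - 5.71 = 8.29.

8.29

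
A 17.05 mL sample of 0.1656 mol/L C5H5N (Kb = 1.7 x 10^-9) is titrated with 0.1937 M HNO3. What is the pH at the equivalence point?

3.14

n(C5H5N) = 0.1656 x 0.01705 = 0.002823 mol; V(HNO3) at equivalence = 0.002823/0.1937 = 0.01458 L.
At equivalence the base is fully converted to C5H5NH+; total volume = 0.03163 L, so [C5H5NH+] = 0.002823/0.03163 = 0.08928 M.
Ka(C5H5NH+) = Kw/Kb = 1.0e-14 / 1.7 x 10^-9 = 5.88e-6.
[H^+] = sqrt(Ka x [C5H5NH+]) = sqrt(5.88e-6 x 0.08928) = 0.000725 M.
pH = -log(0.000725) = 3.14.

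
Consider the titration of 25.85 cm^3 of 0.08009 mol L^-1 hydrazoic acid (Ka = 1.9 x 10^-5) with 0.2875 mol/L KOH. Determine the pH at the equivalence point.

n(HN3) = 0.08009 x 0.02585 = 0.002070 mol; V(KOH) at equivalence = 0.002070/0.2875 = 0.007201 L.
At equivalence all the acid is converted to N3-; total volume = 0.02585 + 0.007201 = 0.03305 L, so [N3-] = 0.002070/0.03305 = 0.06264 M.
Kb = Kw/Ka = 1.0e-14 / 1.9 x 10^-5 = 5.26e-10.
[OH^-] = sqrt(Kb x [N3-]) = sqrt(5.26e-10 x 0.06264) = 5.74e-6 M.
pOH = 5.24, so pH = 14.00 - 5.24 = 8.76.

8.76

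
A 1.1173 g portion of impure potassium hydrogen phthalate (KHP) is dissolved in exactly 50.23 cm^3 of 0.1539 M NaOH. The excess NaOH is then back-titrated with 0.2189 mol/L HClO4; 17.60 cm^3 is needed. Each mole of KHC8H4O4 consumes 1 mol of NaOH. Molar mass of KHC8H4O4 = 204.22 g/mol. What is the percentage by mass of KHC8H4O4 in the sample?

70.9%

Total n(NaOH) added = 0.1539 x 0.05023 = 0.007730 mol.
n(HClO4) used = 0.2189 x 0.01760 = 0.003853 mol, which equals the excess n(NaOH).
So n(NaOH) consumed by the sample = 0.007730 - 0.003853 = 0.003878 mol.
n(KHC8H4O4) = 0.003878 / 1 = 0.003878 mol.
mass KHC8H4O4 = 0.003878 x 204.22 = 0.7919 g, so %KHC8H4O4 = 0.7919/1.1173 x 100 = 70.9%.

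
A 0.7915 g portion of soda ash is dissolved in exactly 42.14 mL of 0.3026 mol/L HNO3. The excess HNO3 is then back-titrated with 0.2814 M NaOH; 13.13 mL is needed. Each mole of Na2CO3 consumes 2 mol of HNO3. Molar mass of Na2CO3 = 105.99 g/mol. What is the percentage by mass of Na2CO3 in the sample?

Total n(HNO3) added = 0.3026 x 0.04214 = 0.01275 mol.
n(NaOH) used = 0.2814 x 0.01313 = 0.003695 mol, which equals the excess n(HNO3).
So n(HNO3) consumed by the sample = 0.01275 - 0.003695 = 0.009057 mol.
n(Na2CO3) = 0.009057 / 2 = 0.004528 mol.
mass Na2CO3 = 0.004528 x 105.99 = 0.4800 g, so %Na2CO3 = 0.4800/0.7915 x 100 = 60.6%.

60.6%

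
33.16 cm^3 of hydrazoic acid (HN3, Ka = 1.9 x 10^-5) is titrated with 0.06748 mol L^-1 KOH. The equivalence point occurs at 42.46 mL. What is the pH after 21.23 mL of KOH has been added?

21.23 mL is exactly half the equivalence volume (42.46/2), i.e. the half-equivalence point.
There, n(HA) = n(A^-), so pH = pKa = -log(1.9 x 10^-5) = 4.72.

4.72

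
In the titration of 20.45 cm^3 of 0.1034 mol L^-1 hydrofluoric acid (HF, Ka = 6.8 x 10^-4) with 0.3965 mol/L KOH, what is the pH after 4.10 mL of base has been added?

3.69

Initial n(HF) = 0.1034 x 0.02045 = 0.002115 mol.
n(KOH) added = 0.3965 x 0.004100 = 0.001626 mol, converting that many moles of HF to F-.
Remaining n(HF) = 0.0004889 mol; n(F-) = 0.001626 mol.
By Henderson-Hasselbalch, pH = pKa + log([A^-]/[HA]) = 3.17 + log(0.001626/0.0004889) = 3.17 + (+0.52) = 3.69.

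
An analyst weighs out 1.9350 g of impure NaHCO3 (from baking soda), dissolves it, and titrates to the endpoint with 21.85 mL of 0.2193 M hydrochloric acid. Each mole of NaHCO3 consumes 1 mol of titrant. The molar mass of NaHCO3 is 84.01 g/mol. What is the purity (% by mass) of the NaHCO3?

20.8%

n(HCl) = 0.2193 x 0.02185 = 0.004792 mol.
n(NaHCO3) = 0.004792 / 1 = 0.004792 mol.
mass of NaHCO3 = 0.004792 x 84.01 = 0.4026 g.
% purity = 0.4026 / 1.9350 x 100 = 20.8%.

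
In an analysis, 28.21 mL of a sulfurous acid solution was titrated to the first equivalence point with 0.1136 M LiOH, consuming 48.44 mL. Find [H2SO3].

0.195 M

n(LiOH) = 0.1136 x 0.04844 = 0.005503 mol.
At the first equivalence point, 1 mol OH^- react per mol H2SO3, so n(H2SO3) = 0.005503 / 1 = 0.005503 mol.
[H2SO3] = 0.005503 / 0.02821 L = 0.195 M.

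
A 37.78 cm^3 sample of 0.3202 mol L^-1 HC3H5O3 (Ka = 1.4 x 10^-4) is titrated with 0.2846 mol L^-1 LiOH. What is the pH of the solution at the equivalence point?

8.52

n(HC3H5O3) = 0.3202 x 0.03778 = 0.01210 mol; V(LiOH) at equivalence = 0.01210/0.2846 = 0.04251 L.
At equivalence all the acid is converted to C3H5O3-; total volume = 0.03778 + 0.04251 = 0.08029 L, so [C3H5O3-] = 0.01210/0.08029 = 0.1507 M.
Kb = Kw/Ka = 1.0e-14 / 1.4 x 10^-4 = 7.14e-11.
[OH^-] = sqrt(Kb x [C3H5O3-]) = sqrt(7.14e-11 x 0.1507) = 3.28e-6 M.
pOH = 5.48, so pH = 14.00 - 5.48 = 8.52.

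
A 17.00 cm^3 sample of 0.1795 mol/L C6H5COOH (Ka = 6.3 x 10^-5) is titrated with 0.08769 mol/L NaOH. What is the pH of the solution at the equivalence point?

n(C6H5COOH) = 0.1795 x 0.01700 = 0.003051 mol; V(NaOH) at equivalence = 0.003051/0.08769 = 0.03480 L.
At equivalence all the acid is converted to C6H5COO-; total volume = 0.01700 + 0.03480 = 0.05180 L, so [C6H5COO-] = 0.003051/0.05180 = 0.05891 M.
Kb = Kw/Ka = 1.0e-14 / 6.3 x 10^-5 = 1.59e-10.
[OH^-] = sqrt(Kb x [C6H5COO-]) = sqrt(1.59e-10 x 0.05891) = 3.06e-6 M.
pOH = 5.51, so pH = 14.00 - 5.51 = 8.49.

8.49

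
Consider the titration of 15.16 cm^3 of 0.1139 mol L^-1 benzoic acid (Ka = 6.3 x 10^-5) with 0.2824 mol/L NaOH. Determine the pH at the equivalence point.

n(C6H5COOH) = 0.1139 x 0.01516 = 0.001727 mol; V(NaOH) at equivalence = 0.001727/0.2824 = 0.006114 L.
At equivalence all the acid is converted to C6H5COO-; total volume = 0.01516 + 0.006114 = 0.02127 L, so [C6H5COO-] = 0.001727/0.02127 = 0.08116 M.
Kb = Kw/Ka = 1.0e-14 / 6.3 x 10^-5 = 1.59e-10.
[OH^-] = sqrt(Kb x [C6H5COO-]) = sqrt(1.59e-10 x 0.08116) = 3.59e-6 M.
pOH = 5.44, so pH = 14.00 - 5.44 = 8.56.

8.56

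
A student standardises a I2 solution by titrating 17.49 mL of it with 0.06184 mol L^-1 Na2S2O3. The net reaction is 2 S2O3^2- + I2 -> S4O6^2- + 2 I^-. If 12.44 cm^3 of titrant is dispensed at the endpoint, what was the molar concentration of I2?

n(Na2S2O3) = 0.06184 x 0.01244 = 0.0007693 mol.
From the balanced equation, 2 mol Na2S2O3 reacts with 1 mol I2, so n(I2) = 0.0007693 x 1/2 = 0.0003846 mol.
[I2] = 0.0003846 / 0.01749 L = 0.0220 M.

0.0220 M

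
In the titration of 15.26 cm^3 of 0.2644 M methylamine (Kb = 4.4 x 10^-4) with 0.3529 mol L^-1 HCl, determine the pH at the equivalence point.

n(CH3NH2) = 0.2644 x 0.01526 = 0.004035 mol; V(HCl) at equivalence = 0.004035/0.3529 = 0.01143 L.
At equivalence the base is fully converted to CH3NH3+; total volume = 0.02669 L, so [CH3NH3+] = 0.004035/0.02669 = 0.1512 M.
Ka(CH3NH3+) = Kw/Kb = 1.0e-14 / 4.4 x 10^-4 = 2.27e-11.
[H^+] = sqrt(Ka x [CH3NH3+]) = sqrt(2.27e-11 x 0.1512) = 1.85e-6 M.
pH = -log(1.85e-6) = 5.73.

5.73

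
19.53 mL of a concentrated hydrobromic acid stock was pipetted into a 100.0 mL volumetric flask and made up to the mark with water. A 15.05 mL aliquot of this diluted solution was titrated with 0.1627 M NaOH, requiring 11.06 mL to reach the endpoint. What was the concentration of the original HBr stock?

0.612 M

n(NaOH) = 0.1627 x 0.01106 = 0.001799 mol.
n(HBr) in the aliquot = 0.001799 mol.
[diluted HBr] = 0.001799 / 0.01505 = 0.1196 M.
Dilution factor = 100.0/19.53 = 5.120, so [stock] = 0.1196 x 5.120 = 0.612 M.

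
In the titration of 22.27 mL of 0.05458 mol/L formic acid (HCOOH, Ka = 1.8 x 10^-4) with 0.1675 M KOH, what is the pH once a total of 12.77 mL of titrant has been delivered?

n(acid) = 0.05458 x 0.02227 = 0.001215 mol; n(KOH) added = 0.1675 x 0.01277 = 0.002139 mol.
Base is in excess by 0.002139 - 0.001215 = 0.0009235 mol in a total volume of 0.03504 L.
[OH^-] = 0.0009235/0.03504 = 0.02635 M, so pOH = 1.58 and pH = 14.00 - 1.58 = 12.42.

12.42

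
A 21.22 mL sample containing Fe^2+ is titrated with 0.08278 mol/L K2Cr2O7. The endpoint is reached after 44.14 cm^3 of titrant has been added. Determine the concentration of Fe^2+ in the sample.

n(K2Cr2O7) = 0.08278 x 0.04414 = 0.003654 mol.
From the balanced equation, 1 mol K2Cr2O7 reacts with 6 mol Fe^2+, so n(Fe^2+) = 0.003654 x 6/1 = 0.02192 mol.
[Fe^2+] = 0.02192 / 0.02122 L = 1.03 M.

1.03 M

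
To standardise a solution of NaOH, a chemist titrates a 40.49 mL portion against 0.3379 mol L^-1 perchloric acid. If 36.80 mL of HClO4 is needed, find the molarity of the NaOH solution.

0.307 M

n(HClO4) delivered = 0.3379 x 0.03680 = 0.01243 mol.
For a 1:1 reaction, n(NaOH) = 0.01243 mol.
[NaOH] = 0.01243 mol / 0.04049 L = 0.307 M.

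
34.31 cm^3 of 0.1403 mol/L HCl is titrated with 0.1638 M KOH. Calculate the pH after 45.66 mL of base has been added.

n(acid) = 0.1403 x 0.03431 = 0.004814 mol; n(KOH) added = 0.1638 x 0.04566 = 0.007479 mol.
Base is in excess by 0.007479 - 0.004814 = 0.002665 mol in a total volume of 0.07997 L.
[OH^-] = 0.002665/0.07997 = 0.03333 M, so pOH = 1.48 and pH = 14.00 - 1.48 = 12.52.

12.52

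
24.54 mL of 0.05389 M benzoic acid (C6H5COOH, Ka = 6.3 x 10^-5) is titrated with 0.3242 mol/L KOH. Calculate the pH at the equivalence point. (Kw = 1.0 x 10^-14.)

8.43

n(C6H5COOH) = 0.05389 x 0.02454 = 0.001322 mol; V(KOH) at equivalence = 0.001322/0.3242 = 0.004079 L.
At equivalence all the acid is converted to C6H5COO-; total volume = 0.02454 + 0.004079 = 0.02862 L, so [C6H5COO-] = 0.001322/0.02862 = 0.04621 M.
Kb = Kw/Ka = 1.0e-14 / 6.3 x 10^-5 = 1.59e-10.
[OH^-] = sqrt(Kb x [C6H5COO-]) = sqrt(1.59e-10 x 0.04621) = 2.71e-6 M.
pOH = 5.57, so pH = 14.00 - 5.57 = 8.43.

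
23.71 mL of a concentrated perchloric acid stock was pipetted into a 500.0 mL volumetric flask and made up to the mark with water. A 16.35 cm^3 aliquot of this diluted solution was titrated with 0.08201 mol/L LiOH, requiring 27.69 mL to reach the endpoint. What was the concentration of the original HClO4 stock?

2.93 M

n(LiOH) = 0.08201 x 0.02769 = 0.002271 mol.
n(HClO4) in the aliquot = 0.002271 mol.
[diluted HClO4] = 0.002271 / 0.01635 = 0.1389 M.
Dilution factor = 500.0/23.71 = 21.09, so [stock] = 0.1389 x 21.09 = 2.93 M.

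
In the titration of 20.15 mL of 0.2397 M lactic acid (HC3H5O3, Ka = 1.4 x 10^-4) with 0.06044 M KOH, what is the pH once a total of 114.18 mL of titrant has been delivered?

n(acid) = 0.2397 x 0.02015 = 0.004830 mol; n(KOH) added = 0.06044 x 0.1142 = 0.006901 mol.
Base is in excess by 0.006901 - 0.004830 = 0.002071 mol in a total volume of 0.1343 L.
[OH^-] = 0.002071/0.1343 = 0.01542 M, so pOH = 1.81 and pH = 14.00 - 1.81 = 12.19.

12.19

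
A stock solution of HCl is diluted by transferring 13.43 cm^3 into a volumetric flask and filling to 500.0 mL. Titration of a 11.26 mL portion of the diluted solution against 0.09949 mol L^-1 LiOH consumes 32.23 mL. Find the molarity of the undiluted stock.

n(LiOH) = 0.09949 x 0.03223 = 0.003207 mol.
n(HCl) in the aliquot = 0.003207 mol.
[diluted HCl] = 0.003207 / 0.01126 = 0.2848 M.
Dilution factor = 500.0/13.43 = 37.23, so [stock] = 0.2848 x 37.23 = 10.6 M.

10.6 M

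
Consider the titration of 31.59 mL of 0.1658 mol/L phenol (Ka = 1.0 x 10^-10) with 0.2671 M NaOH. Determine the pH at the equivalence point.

n(C6H5OH) = 0.1658 x 0.03159 = 0.005238 mol; V(NaOH) at equivalence = 0.005238/0.2671 = 0.01961 L.
At equivalence all the acid is converted to C6H5O-; total volume = 0.03159 + 0.01961 = 0.05120 L, so [C6H5O-] = 0.005238/0.05120 = 0.1023 M.
Kb = Kw/Ka = 1.0e-14 / 1.0 x 10^-10 = 0.000100.
[OH^-] = sqrt(Kb x [C6H5O-]) = sqrt(0.000100 x 0.1023) = 0.00320 M.
pOH = 2.50, so pH = 14.00 - 2.50 = 11.50.

11.50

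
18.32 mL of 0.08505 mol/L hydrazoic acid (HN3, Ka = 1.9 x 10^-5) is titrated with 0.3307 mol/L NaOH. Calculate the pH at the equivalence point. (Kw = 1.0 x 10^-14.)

8.78

n(HN3) = 0.08505 x 0.01832 = 0.001558 mol; V(NaOH) at equivalence = 0.001558/0.3307 = 0.004712 L.
At equivalence all the acid is converted to N3-; total volume = 0.01832 + 0.004712 = 0.02303 L, so [N3-] = 0.001558/0.02303 = 0.06765 M.
Kb = Kw/Ka = 1.0e-14 / 1.9 x 10^-5 = 5.26e-10.
[OH^-] = sqrt(Kb x [N3-]) = sqrt(5.26e-10 x 0.06765) = 5.97e-6 M.
pOH = 5.22, so pH = 14.00 - 5.22 = 8.78.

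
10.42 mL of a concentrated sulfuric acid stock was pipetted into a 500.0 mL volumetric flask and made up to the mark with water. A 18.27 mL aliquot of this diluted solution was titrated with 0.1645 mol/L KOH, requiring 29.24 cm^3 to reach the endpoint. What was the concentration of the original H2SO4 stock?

6.32 M

n(KOH) = 0.1645 x 0.02924 = 0.004810 mol.
n(H2SO4) in the aliquot = 0.004810 x 1/2 = 0.002405 mol.
[diluted H2SO4] = 0.002405 / 0.01827 = 0.1316 M.
Dilution factor = 500.0/10.42 = 47.98, so [stock] = 0.1316 x 47.98 = 6.32 M.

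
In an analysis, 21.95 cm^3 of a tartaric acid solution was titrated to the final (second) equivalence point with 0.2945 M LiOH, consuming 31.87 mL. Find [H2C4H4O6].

n(LiOH) = 0.2945 x 0.03187 = 0.009386 mol.
At the final (second) equivalence point, 2 mol OH^- react per mol H2C4H4O6, so n(H2C4H4O6) = 0.009386 / 2 = 0.004693 mol.
[H2C4H4O6] = 0.004693 / 0.02195 L = 0.214 M.

0.214 M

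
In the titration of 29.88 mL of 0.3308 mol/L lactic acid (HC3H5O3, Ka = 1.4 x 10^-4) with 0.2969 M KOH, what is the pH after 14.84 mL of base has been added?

3.76

Initial n(HC3H5O3) = 0.3308 x 0.02988 = 0.009884 mol.
n(KOH) added = 0.2969 x 0.01484 = 0.004406 mol, converting that many moles of HC3H5O3 to C3H5O3-.
Remaining n(HC3H5O3) = 0.005478 mol; n(C3H5O3-) = 0.004406 mol.
By Henderson-Hasselbalch, pH = pKa + log([A^-]/[HA]) = 3.85 + log(0.004406/0.005478) = 3.85 + (-0.09) = 3.76.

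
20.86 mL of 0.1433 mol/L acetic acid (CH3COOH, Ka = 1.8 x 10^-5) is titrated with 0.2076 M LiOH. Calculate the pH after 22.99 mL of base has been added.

12.61

n(acid) = 0.1433 x 0.02086 = 0.002989 mol; n(LiOH) added = 0.2076 x 0.02299 = 0.004773 mol.
Base is in excess by 0.004773 - 0.002989 = 0.001783 mol in a total volume of 0.04385 L.
[OH^-] = 0.001783/0.04385 = 0.04067 M, so pOH = 1.39 and pH = 14.00 - 1.39 = 12.61.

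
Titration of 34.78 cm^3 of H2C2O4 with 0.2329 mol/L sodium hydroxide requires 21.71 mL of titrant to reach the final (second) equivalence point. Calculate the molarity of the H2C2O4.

n(NaOH) = 0.2329 x 0.02171 = 0.005056 mol.
At the final (second) equivalence point, 2 mol OH^- react per mol H2C2O4, so n(H2C2O4) = 0.005056 / 2 = 0.002528 mol.
[H2C2O4] = 0.002528 / 0.03478 L = 0.0727 M.

0.0727 M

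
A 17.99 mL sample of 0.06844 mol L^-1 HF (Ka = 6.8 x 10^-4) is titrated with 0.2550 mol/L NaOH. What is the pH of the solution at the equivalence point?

7.95

n(HF) = 0.06844 x 0.01799 = 0.001231 mol; V(NaOH) at equivalence = 0.001231/0.2550 = 0.004828 L.
At equivalence all the acid is converted to F-; total volume = 0.01799 + 0.004828 = 0.02282 L, so [F-] = 0.001231/0.02282 = 0.05396 M.
Kb = Kw/Ka = 1.0e-14 / 6.8 x 10^-4 = 1.47e-11.
[OH^-] = sqrt(Kb x [F-]) = sqrt(1.47e-11 x 0.05396) = 8.91e-7 M.
pOH = 6.05, so pH = 14.00 - 6.05 = 7.95.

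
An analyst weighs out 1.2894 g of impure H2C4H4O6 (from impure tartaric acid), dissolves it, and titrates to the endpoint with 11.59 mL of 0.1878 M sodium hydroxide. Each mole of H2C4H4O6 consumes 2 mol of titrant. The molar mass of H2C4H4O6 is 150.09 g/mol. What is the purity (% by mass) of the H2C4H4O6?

n(NaOH) = 0.1878 x 0.01159 = 0.002177 mol.
n(H2C4H4O6) = 0.002177 / 2 = 0.001088 mol.
mass of H2C4H4O6 = 0.001088 x 150.09 = 0.1633 g.
% purity = 0.1633 / 1.2894 x 100 = 12.7%.

12.7%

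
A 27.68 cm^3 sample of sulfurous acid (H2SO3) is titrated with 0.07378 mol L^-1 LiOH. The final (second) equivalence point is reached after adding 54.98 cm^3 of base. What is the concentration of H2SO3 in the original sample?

0.0733 M

n(LiOH) = 0.07378 x 0.05498 = 0.004056 mol.
At the final (second) equivalence point, 2 mol OH^- react per mol H2SO3, so n(H2SO3) = 0.004056 / 2 = 0.002028 mol.
[H2SO3] = 0.002028 / 0.02768 L = 0.0733 M.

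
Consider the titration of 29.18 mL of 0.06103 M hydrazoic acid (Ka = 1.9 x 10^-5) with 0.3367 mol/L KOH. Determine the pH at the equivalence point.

n(HN3) = 0.06103 x 0.02918 = 0.001781 mol; V(KOH) at equivalence = 0.001781/0.3367 = 0.005289 L.
At equivalence all the acid is converted to N3-; total volume = 0.02918 + 0.005289 = 0.03447 L, so [N3-] = 0.001781/0.03447 = 0.05167 M.
Kb = Kw/Ka = 1.0e-14 / 1.9 x 10^-5 = 5.26e-10.
[OH^-] = sqrt(Kb x [N3-]) = sqrt(5.26e-10 x 0.05167) = 5.21e-6 M.
pOH = 5.28, so pH = 14.00 - 5.28 = 8.72.

8.72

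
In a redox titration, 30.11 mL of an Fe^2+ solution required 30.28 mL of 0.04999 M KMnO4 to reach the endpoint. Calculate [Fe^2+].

n(KMnO4) = 0.04999 x 0.03028 = 0.001514 mol.
From the balanced equation, 1 mol KMnO4 reacts with 5 mol Fe^2+, so n(Fe^2+) = 0.001514 x 5/1 = 0.007568 mol.
[Fe^2+] = 0.007568 / 0.03011 L = 0.251 M.

0.251 M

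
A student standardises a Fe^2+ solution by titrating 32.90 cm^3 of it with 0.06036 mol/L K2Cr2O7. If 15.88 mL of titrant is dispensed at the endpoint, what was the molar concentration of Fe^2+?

0.175 M

n(K2Cr2O7) = 0.06036 x 0.01588 = 0.0009585 mol.
From the balanced equation, 1 mol K2Cr2O7 reacts with 6 mol Fe^2+, so n(Fe^2+) = 0.0009585 x 6/1 = 0.005751 mol.
[Fe^2+] = 0.005751 / 0.03290 L = 0.175 M.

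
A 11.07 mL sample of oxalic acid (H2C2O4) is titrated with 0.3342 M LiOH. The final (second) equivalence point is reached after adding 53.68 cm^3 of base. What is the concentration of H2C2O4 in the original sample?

0.810 M

n(LiOH) = 0.3342 x 0.05368 = 0.01794 mol.
At the final (second) equivalence point, 2 mol OH^- react per mol H2C2O4, so n(H2C2O4) = 0.01794 / 2 = 0.008970 mol.
[H2C2O4] = 0.008970 / 0.01107 L = 0.810 M.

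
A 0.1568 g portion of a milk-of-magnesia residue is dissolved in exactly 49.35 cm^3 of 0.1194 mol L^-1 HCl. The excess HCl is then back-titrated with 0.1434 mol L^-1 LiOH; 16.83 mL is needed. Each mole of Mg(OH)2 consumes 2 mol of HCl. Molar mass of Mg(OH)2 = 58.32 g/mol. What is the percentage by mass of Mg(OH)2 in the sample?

64.7%

Total n(HCl) added = 0.1194 x 0.04935 = 0.005892 mol.
n(LiOH) used = 0.1434 x 0.01683 = 0.002413 mol, which equals the excess n(HCl).
So n(HCl) consumed by the sample = 0.005892 - 0.002413 = 0.003479 mol.
n(Mg(OH)2) = 0.003479 / 2 = 0.001739 mol.
mass Mg(OH)2 = 0.001739 x 58.32 = 0.1014 g, so %Mg(OH)2 = 0.1014/0.1568 x 100 = 64.7%.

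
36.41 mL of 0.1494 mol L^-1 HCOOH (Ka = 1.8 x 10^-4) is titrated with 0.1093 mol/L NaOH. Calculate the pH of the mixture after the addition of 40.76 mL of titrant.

4.40

Initial n(HCOOH) = 0.1494 x 0.03641 = 0.005440 mol.
n(NaOH) added = 0.1093 x 0.04076 = 0.004455 mol, converting that many moles of HCOOH to HCOO-.
Remaining n(HCOOH) = 0.0009846 mol; n(HCOO-) = 0.004455 mol.
By Henderson-Hasselbalch, pH = pKa + log([A^-]/[HA]) = 3.74 + log(0.004455/0.0009846) = 3.74 + (+0.66) = 4.40.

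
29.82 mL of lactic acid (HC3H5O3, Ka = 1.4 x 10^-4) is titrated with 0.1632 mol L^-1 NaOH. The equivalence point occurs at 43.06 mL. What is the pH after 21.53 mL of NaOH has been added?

3.85

21.53 mL is exactly half the equivalence volume (43.06/2), i.e. the half-equivalence point.
There, n(HA) = n(A^-), so pH = pKa = -log(1.4 x 10^-4) = 3.85.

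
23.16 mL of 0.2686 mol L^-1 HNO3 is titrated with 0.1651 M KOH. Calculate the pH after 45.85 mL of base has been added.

n(acid) = 0.2686 x 0.02316 = 0.006221 mol; n(KOH) added = 0.1651 x 0.04585 = 0.007570 mol.
Base is in excess by 0.007570 - 0.006221 = 0.001349 mol in a total volume of 0.06901 L.
[OH^-] = 0.001349/0.06901 = 0.01955 M, so pOH = 1.71 and pH = 14.00 - 1.71 = 12.29.

12.29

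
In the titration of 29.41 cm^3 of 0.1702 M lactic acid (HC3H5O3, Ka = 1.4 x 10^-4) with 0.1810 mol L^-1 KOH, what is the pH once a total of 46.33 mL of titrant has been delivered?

12.65

n(acid) = 0.1702 x 0.02941 = 0.005006 mol; n(KOH) added = 0.1810 x 0.04633 = 0.008386 mol.
Base is in excess by 0.008386 - 0.005006 = 0.003380 mol in a total volume of 0.07574 L.
[OH^-] = 0.003380/0.07574 = 0.04463 M, so pOH = 1.35 and pH = 14.00 - 1.35 = 12.65.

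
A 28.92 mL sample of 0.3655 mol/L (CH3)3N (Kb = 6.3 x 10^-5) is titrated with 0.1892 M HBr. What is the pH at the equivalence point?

5.35

n((CH3)3N) = 0.3655 x 0.02892 = 0.01057 mol; V(HBr) at equivalence = 0.01057/0.1892 = 0.05587 L.
At equivalence the base is fully converted to (CH3)3NH+; total volume = 0.08479 L, so [(CH3)3NH+] = 0.01057/0.08479 = 0.1247 M.
Ka((CH3)3NH+) = Kw/Kb = 1.0e-14 / 6.3 x 10^-5 = 1.59e-10.
[H^+] = sqrt(Ka x [(CH3)3NH+]) = sqrt(1.59e-10 x 0.1247) = 4.45e-6 M.
pH = -log(4.45e-6) = 5.35.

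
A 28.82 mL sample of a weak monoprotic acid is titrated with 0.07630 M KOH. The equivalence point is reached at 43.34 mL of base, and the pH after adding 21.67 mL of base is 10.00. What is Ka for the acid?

1.0 x 10^-10

21.67 mL is half of the equivalence volume, so this is the half-equivalence point where [HA] = [A^-].
At half-equivalence pH = pKa, so pKa = 10.00.
Ka = 10^(-10.00) = 1.0 x 10^-10.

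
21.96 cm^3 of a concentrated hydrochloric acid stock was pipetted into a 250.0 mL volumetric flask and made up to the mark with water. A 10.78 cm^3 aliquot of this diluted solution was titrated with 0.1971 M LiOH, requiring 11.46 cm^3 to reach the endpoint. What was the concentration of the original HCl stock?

n(LiOH) = 0.1971 x 0.01146 = 0.002259 mol.
n(HCl) in the aliquot = 0.002259 mol.
[diluted HCl] = 0.002259 / 0.01078 = 0.2095 M.
Dilution factor = 250.0/21.96 = 11.38, so [stock] = 0.2095 x 11.38 = 2.39 M.

2.39 M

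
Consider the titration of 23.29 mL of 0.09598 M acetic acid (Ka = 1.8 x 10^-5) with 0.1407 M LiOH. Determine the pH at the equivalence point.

8.75

n(CH3COOH) = 0.09598 x 0.02329 = 0.002235 mol; V(LiOH) at equivalence = 0.002235/0.1407 = 0.01589 L.
At equivalence all the acid is converted to CH3COO-; total volume = 0.02329 + 0.01589 = 0.03918 L, so [CH3COO-] = 0.002235/0.03918 = 0.05706 M.
Kb = Kw/Ka = 1.0e-14 / 1.8 x 10^-5 = 5.56e-10.
[OH^-] = sqrt(Kb x [CH3COO-]) = sqrt(5.56e-10 x 0.05706) = 5.63e-6 M.
pOH = 5.25, so pH = 14.00 - 5.25 = 8.75.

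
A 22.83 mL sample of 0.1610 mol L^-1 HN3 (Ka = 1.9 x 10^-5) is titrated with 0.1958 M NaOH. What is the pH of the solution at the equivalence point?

8.83

n(HN3) = 0.1610 x 0.02283 = 0.003676 mol; V(NaOH) at equivalence = 0.003676/0.1958 = 0.01877 L.
At equivalence all the acid is converted to N3-; total volume = 0.02283 + 0.01877 = 0.04160 L, so [N3-] = 0.003676/0.04160 = 0.08835 M.
Kb = Kw/Ka = 1.0e-14 / 1.9 x 10^-5 = 5.26e-10.
[OH^-] = sqrt(Kb x [N3-]) = sqrt(5.26e-10 x 0.08835) = 6.82e-6 M.
pOH = 5.17, so pH = 14.00 - 5.17 = 8.83.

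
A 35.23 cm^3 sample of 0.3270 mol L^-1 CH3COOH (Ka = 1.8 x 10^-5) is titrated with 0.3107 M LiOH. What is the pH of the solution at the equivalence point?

n(CH3COOH) = 0.3270 x 0.03523 = 0.01152 mol; V(LiOH) at equivalence = 0.01152/0.3107 = 0.03708 L.
At equivalence all the acid is converted to CH3COO-; total volume = 0.03523 + 0.03708 = 0.07231 L, so [CH3COO-] = 0.01152/0.07231 = 0.1593 M.
Kb = Kw/Ka = 1.0e-14 / 1.8 x 10^-5 = 5.56e-10.
[OH^-] = sqrt(Kb x [CH3COO-]) = sqrt(5.56e-10 x 0.1593) = 9.41e-6 M.
pOH = 5.03, so pH = 14.00 - 5.03 = 8.97.

8.97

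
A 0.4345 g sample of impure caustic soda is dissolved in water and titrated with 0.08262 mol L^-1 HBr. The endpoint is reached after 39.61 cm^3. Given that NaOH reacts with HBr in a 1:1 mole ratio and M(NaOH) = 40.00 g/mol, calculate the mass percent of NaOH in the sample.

30.1%

n(HBr) = 0.08262 x 0.03961 = 0.003273 mol.
n(NaOH) = 0.003273 / 1 = 0.003273 mol.
mass of NaOH = 0.003273 x 40.00 = 0.1309 g.
% purity = 0.1309 / 0.4345 x 100 = 30.1%.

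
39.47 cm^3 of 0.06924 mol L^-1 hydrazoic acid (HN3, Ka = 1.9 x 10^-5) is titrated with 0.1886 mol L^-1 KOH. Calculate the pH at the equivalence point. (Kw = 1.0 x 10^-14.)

n(HN3) = 0.06924 x 0.03947 = 0.002733 mol; V(KOH) at equivalence = 0.002733/0.1886 = 0.01449 L.
At equivalence all the acid is converted to N3-; total volume = 0.03947 + 0.01449 = 0.05396 L, so [N3-] = 0.002733/0.05396 = 0.05065 M.
Kb = Kw/Ka = 1.0e-14 / 1.9 x 10^-5 = 5.26e-10.
[OH^-] = sqrt(Kb x [N3-]) = sqrt(5.26e-10 x 0.05065) = 5.16e-6 M.
pOH = 5.29, so pH = 14.00 - 5.29 = 8.71.

8.71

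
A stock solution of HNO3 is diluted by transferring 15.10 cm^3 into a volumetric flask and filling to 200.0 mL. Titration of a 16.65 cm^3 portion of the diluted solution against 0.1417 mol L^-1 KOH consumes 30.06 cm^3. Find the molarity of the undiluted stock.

3.39 M

n(KOH) = 0.1417 x 0.03006 = 0.004260 mol.
n(HNO3) in the aliquot = 0.004260 mol.
[diluted HNO3] = 0.004260 / 0.01665 = 0.2558 M.
Dilution factor = 200.0/15.10 = 13.25, so [stock] = 0.2558 x 13.25 = 3.39 M.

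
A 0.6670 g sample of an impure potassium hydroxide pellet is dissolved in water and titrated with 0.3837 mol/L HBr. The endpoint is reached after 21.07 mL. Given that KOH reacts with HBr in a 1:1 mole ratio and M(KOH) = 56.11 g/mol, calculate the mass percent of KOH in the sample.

n(HBr) = 0.3837 x 0.02107 = 0.008085 mol.
n(KOH) = 0.008085 / 1 = 0.008085 mol.
mass of KOH = 0.008085 x 56.11 = 0.4536 g.
% purity = 0.4536 / 0.6670 x 100 = 68.0%.

68.0%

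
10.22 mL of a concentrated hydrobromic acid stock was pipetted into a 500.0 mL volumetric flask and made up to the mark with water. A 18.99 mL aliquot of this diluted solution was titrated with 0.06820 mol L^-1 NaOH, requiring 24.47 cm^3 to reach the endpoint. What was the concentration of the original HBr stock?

4.30 M

n(NaOH) = 0.06820 x 0.02447 = 0.001669 mol.
n(HBr) in the aliquot = 0.001669 mol.
[diluted HBr] = 0.001669 / 0.01899 = 0.08788 M.
Dilution factor = 500.0/10.22 = 48.92, so [stock] = 0.08788 x 48.92 = 4.30 M.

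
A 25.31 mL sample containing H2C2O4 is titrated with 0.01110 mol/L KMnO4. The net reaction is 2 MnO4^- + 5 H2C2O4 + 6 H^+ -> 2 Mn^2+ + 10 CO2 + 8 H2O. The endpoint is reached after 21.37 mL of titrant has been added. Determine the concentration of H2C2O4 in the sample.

0.0234 M

n(KMnO4) = 0.01110 x 0.02137 = 0.0002372 mol.
From the balanced equation, 2 mol KMnO4 reacts with 5 mol H2C2O4, so n(H2C2O4) = 0.0002372 x 5/2 = 0.0005930 mol.
[H2C2O4] = 0.0005930 / 0.02531 L = 0.0234 M.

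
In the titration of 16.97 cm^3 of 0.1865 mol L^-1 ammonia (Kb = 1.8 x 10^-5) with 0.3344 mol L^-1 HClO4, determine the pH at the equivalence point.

n(NH3) = 0.1865 x 0.01697 = 0.003165 mol; V(HClO4) at equivalence = 0.003165/0.3344 = 0.009464 L.
At equivalence the base is fully converted to NH4+; total volume = 0.02643 L, so [NH4+] = 0.003165/0.02643 = 0.1197 M.
Ka(NH4+) = Kw/Kb = 1.0e-14 / 1.8 x 10^-5 = 5.56e-10.
[H^+] = sqrt(Ka x [NH4+]) = sqrt(5.56e-10 x 0.1197) = 8.16e-6 M.
pH = -log(8.16e-6) = 5.09.

5.09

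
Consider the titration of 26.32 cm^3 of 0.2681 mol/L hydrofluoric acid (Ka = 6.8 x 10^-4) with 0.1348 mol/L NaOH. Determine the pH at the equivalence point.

8.06

n(HF) = 0.2681 x 0.02632 = 0.007056 mol; V(NaOH) at equivalence = 0.007056/0.1348 = 0.05235 L.
At equivalence all the acid is converted to F-; total volume = 0.02632 + 0.05235 = 0.07867 L, so [F-] = 0.007056/0.07867 = 0.08970 M.
Kb = Kw/Ka = 1.0e-14 / 6.8 x 10^-4 = 1.47e-11.
[OH^-] = sqrt(Kb x [F-]) = sqrt(1.47e-11 x 0.08970) = 1.15e-6 M.
pOH = 5.94, so pH = 14.00 - 5.94 = 8.06.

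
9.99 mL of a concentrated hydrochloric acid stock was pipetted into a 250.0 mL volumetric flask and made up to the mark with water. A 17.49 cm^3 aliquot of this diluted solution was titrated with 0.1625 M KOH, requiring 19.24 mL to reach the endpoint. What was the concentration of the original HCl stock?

4.47 M

n(KOH) = 0.1625 x 0.01924 = 0.003126 mol.
n(HCl) in the aliquot = 0.003126 mol.
[diluted HCl] = 0.003126 / 0.01749 = 0.1788 M.
Dilution factor = 250.0/9.990 = 25.03, so [stock] = 0.1788 x 25.03 = 4.47 M.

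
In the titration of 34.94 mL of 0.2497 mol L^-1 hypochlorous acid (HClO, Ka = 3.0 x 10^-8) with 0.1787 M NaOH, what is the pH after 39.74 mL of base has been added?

Initial n(HClO) = 0.2497 x 0.03494 = 0.008725 mol.
n(NaOH) added = 0.1787 x 0.03974 = 0.007102 mol, converting that many moles of HClO to ClO-.
Remaining n(HClO) = 0.001623 mol; n(ClO-) = 0.007102 mol.
By Henderson-Hasselbalch, pH = pKa + log([A^-]/[HA]) = 7.52 + log(0.007102/0.001623) = 7.52 + (+0.64) = 8.16.

8.16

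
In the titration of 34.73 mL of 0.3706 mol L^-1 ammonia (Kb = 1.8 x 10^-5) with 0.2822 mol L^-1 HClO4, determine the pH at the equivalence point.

n(NH3) = 0.3706 x 0.03473 = 0.01287 mol; V(HClO4) at equivalence = 0.01287/0.2822 = 0.04561 L.
At equivalence the base is fully converted to NH4+; total volume = 0.08034 L, so [NH4+] = 0.01287/0.08034 = 0.1602 M.
Ka(NH4+) = Kw/Kb = 1.0e-14 / 1.8 x 10^-5 = 5.56e-10.
[H^+] = sqrt(Ka x [NH4+]) = sqrt(5.56e-10 x 0.1602) = 9.43e-6 M.
pH = -log(9.43e-6) = 5.03.

5.03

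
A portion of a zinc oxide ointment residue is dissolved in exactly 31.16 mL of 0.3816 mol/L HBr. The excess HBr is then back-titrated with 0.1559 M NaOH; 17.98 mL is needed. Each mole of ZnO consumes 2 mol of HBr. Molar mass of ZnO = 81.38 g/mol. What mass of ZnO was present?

0.370 g

Total n(HBr) added = 0.3816 x 0.03116 = 0.01189 mol.
n(NaOH) used = 0.1559 x 0.01798 = 0.002803 mol, which equals the excess n(HBr).
So n(HBr) consumed by the sample = 0.01189 - 0.002803 = 0.009088 mol.
n(ZnO) = 0.009088 / 2 = 0.004544 mol.
mass = 0.004544 mol x 81.38 g/mol = 0.370 g.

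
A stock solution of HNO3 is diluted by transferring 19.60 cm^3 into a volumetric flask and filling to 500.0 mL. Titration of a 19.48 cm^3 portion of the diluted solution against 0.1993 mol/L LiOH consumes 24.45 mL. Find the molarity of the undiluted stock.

n(LiOH) = 0.1993 x 0.02445 = 0.004873 mol.
n(HNO3) in the aliquot = 0.004873 mol.
[diluted HNO3] = 0.004873 / 0.01948 = 0.2501 M.
Dilution factor = 500.0/19.60 = 25.51, so [stock] = 0.2501 x 25.51 = 6.38 M.

6.38 M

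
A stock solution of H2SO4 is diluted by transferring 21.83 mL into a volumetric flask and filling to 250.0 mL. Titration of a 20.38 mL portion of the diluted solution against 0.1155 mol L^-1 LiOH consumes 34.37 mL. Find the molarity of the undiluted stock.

n(LiOH) = 0.1155 x 0.03437 = 0.003970 mol.
n(H2SO4) in the aliquot = 0.003970 x 1/2 = 0.001985 mol.
[diluted H2SO4] = 0.001985 / 0.02038 = 0.09739 M.
Dilution factor = 250.0/21.83 = 11.45, so [stock] = 0.09739 x 11.45 = 1.12 M.

1.12 M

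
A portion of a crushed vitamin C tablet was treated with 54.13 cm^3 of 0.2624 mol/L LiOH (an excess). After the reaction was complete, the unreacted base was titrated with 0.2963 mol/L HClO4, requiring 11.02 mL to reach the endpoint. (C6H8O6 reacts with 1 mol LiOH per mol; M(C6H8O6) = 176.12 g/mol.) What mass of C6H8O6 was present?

1.93 g

Total n(LiOH) added = 0.2624 x 0.05413 = 0.01420 mol.
n(HClO4) used = 0.2963 x 0.01102 = 0.003265 mol, which equals the excess n(LiOH).
So n(LiOH) consumed by the sample = 0.01420 - 0.003265 = 0.01094 mol.
n(C6H8O6) = 0.01094 / 1 = 0.01094 mol.
mass = 0.01094 mol x 176.12 g/mol = 1.93 g.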